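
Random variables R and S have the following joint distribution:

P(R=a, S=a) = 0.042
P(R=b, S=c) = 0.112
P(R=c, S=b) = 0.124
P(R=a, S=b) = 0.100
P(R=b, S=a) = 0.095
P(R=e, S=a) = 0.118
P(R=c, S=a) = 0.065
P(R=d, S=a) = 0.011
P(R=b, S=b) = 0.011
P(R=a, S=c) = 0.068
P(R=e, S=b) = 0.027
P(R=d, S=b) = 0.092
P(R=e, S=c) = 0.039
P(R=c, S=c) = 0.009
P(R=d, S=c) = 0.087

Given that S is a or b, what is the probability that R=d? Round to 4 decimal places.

0.1504

P(S=a) = 0.042 + 0.095 + 0.065 + 0.011 + 0.118 = 0.331.
P(S=b) = 0.100 + 0.011 + 0.124 + 0.092 + 0.027 = 0.354.
P(S ∈ {a, b}) = 0.331 + 0.354 = 0.685; P(R=d, S ∈ {a, b}) = 0.011 + 0.092 = 0.103.
P(R=d | S ∈ {a, b}) = 0.103/0.685 = 0.1504.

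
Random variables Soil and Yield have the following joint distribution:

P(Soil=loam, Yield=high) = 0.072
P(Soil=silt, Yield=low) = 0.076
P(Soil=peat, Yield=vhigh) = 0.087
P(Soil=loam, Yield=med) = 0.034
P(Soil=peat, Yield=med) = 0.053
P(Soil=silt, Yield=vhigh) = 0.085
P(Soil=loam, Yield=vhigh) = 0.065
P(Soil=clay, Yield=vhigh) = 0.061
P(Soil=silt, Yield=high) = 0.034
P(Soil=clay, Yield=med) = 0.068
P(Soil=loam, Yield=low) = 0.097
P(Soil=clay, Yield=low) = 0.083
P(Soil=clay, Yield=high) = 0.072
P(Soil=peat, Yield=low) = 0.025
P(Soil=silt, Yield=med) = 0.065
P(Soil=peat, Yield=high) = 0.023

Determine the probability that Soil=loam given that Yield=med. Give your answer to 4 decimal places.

P(Yield=med) = 0.034 + 0.068 + 0.065 + 0.053 = 0.220.
P(Soil=loam | Yield=med) = 0.034/0.220 = 0.1545.

0.1545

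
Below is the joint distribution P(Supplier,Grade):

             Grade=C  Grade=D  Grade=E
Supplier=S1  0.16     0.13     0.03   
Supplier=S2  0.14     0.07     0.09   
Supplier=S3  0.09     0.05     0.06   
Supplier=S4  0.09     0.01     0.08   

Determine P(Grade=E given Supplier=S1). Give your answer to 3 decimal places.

0.094

P(Supplier=S1) = 0.16 + 0.13 + 0.03 = 0.32.
P(Grade=E | Supplier=S1) = 0.03/0.32 = 0.094.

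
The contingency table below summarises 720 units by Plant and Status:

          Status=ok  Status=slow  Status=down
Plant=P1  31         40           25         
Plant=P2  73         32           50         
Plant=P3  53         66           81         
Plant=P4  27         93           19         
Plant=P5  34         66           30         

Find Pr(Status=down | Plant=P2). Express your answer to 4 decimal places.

0.3226

Total with Plant=P2: 73 + 32 + 50 = 155.
P(Status=down | Plant=P2) = 50/155 = 0.3226.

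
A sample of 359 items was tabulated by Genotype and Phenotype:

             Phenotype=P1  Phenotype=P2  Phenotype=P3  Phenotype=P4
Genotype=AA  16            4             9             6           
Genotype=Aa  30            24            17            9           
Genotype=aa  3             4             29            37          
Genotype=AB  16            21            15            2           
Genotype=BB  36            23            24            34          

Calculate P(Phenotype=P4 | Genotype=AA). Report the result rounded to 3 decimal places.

0.171

Total with Genotype=AA: 16 + 4 + 9 + 6 = 35.
P(Phenotype=P4 | Genotype=AA) = 6/35 = 0.171.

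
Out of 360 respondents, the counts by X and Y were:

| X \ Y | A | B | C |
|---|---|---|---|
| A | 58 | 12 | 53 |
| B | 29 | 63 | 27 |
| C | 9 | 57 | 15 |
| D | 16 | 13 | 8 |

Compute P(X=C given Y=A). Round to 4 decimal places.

0.0804

Total with Y=A: 58 + 29 + 9 + 16 = 112.
P(X=C | Y=A) = 9/112 = 0.0804.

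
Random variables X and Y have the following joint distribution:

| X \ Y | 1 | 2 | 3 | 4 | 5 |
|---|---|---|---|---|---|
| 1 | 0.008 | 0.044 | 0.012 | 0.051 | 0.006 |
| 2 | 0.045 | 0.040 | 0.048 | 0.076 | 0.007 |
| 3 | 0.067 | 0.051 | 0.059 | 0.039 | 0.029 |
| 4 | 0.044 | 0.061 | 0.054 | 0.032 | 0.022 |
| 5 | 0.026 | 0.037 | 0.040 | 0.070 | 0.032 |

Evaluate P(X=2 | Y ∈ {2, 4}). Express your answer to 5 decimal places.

P(Y=2) = 0.044 + 0.040 + 0.051 + 0.061 + 0.037 = 0.233.
P(Y=4) = 0.051 + 0.076 + 0.039 + 0.032 + 0.070 = 0.268.
P(Y ∈ {2, 4}) = 0.233 + 0.268 = 0.501; P(X=2, Y ∈ {2, 4}) = 0.040 + 0.076 = 0.116.
P(X=2 | Y ∈ {2, 4}) = 0.116/0.501 = 0.23154.

0.23154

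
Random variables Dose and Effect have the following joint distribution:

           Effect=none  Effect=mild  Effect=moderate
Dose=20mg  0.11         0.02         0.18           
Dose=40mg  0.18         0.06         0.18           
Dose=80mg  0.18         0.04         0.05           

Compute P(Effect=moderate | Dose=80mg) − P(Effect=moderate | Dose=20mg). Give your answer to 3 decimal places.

-0.395

P(Dose=80mg) = 0.18 + 0.04 + 0.05 = 0.27; P(Effect=moderate | Dose=80mg) = 0.05/0.27 = 0.1852.
P(Dose=20mg) = 0.11 + 0.02 + 0.18 = 0.31; P(Effect=moderate | Dose=20mg) = 0.18/0.31 = 0.5806.
Difference = -0.395.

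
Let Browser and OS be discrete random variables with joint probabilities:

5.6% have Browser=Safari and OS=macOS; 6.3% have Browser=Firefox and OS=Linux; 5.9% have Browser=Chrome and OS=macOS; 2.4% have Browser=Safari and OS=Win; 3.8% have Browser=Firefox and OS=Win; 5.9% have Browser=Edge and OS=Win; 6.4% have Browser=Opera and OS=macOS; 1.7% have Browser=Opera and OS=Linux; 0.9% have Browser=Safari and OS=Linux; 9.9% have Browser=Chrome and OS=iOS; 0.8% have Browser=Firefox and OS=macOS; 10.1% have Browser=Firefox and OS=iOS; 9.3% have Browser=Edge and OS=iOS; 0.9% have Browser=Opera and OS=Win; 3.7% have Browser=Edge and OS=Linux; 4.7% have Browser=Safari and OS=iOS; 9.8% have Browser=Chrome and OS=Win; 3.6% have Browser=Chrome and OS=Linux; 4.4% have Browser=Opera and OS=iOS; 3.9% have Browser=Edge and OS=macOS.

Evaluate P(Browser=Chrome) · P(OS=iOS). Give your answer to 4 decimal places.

0.1121

P(Browser=Chrome) = 0.098 + 0.059 + 0.036 + 0.099 = 0.292.
P(OS=iOS) = 0.099 + 0.101 + 0.047 + 0.093 + 0.044 = 0.384.
Product: 0.292 × 0.384 = 0.1121.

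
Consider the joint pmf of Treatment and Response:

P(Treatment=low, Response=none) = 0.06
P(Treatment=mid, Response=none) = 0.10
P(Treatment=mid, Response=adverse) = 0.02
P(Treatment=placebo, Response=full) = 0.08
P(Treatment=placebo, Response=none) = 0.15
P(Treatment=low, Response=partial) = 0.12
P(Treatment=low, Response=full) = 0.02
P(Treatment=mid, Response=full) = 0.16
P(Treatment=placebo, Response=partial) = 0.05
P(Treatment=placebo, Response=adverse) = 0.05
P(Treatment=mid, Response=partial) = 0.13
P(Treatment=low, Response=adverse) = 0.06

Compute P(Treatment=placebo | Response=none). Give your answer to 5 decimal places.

P(Response=none) = 0.15 + 0.06 + 0.10 = 0.31.
P(Treatment=placebo | Response=none) = 0.15/0.31 = 0.48387.

0.48387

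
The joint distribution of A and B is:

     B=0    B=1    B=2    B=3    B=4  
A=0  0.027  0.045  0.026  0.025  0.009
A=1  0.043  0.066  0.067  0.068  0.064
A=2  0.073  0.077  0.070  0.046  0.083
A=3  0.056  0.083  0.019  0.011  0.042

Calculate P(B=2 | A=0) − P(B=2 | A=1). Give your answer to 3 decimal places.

P(A=0) = 0.027 + 0.045 + 0.026 + 0.025 + 0.009 = 0.132; P(B=2 | A=0) = 0.026/0.132 = 0.1970.
P(A=1) = 0.043 + 0.066 + 0.067 + 0.068 + 0.064 = 0.308; P(B=2 | A=1) = 0.067/0.308 = 0.2175.
Difference = -0.021.

-0.021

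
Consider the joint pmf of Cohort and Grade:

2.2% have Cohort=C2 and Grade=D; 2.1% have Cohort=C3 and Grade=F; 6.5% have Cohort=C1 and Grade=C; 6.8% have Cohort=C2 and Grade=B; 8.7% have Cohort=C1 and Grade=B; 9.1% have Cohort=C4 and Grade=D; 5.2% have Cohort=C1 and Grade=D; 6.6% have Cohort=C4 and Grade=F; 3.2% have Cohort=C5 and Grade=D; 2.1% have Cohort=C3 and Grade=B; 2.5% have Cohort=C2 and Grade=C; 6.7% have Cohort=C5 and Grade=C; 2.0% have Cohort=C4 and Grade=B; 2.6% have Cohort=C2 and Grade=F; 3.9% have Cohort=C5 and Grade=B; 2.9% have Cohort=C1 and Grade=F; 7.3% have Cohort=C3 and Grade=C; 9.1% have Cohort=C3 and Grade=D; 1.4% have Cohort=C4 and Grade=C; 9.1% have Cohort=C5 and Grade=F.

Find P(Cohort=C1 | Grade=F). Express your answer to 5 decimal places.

P(Grade=F) = 0.029 + 0.026 + 0.021 + 0.066 + 0.091 = 0.233.
P(Cohort=C1 | Grade=F) = 0.029/0.233 = 0.12446.

0.12446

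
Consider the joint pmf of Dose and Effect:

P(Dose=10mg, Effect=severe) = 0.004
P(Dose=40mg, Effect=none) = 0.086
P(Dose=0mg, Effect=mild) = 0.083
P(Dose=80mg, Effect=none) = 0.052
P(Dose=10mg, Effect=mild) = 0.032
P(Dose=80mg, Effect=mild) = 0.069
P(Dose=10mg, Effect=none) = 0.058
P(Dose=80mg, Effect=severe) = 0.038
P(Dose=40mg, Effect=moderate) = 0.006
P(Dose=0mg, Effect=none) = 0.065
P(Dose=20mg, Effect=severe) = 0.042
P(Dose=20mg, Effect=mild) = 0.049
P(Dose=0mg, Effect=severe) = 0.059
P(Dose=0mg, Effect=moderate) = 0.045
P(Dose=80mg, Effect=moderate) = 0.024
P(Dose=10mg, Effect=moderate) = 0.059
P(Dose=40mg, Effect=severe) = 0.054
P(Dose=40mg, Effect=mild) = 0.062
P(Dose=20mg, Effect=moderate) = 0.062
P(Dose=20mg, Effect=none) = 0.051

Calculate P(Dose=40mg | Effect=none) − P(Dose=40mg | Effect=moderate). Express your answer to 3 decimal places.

0.245

P(Effect=none) = 0.065 + 0.058 + 0.051 + 0.086 + 0.052 = 0.312; P(Dose=40mg | Effect=none) = 0.086/0.312 = 0.2756.
P(Effect=moderate) = 0.045 + 0.059 + 0.062 + 0.006 + 0.024 = 0.196; P(Dose=40mg | Effect=moderate) = 0.006/0.196 = 0.0306.
Difference = 0.245.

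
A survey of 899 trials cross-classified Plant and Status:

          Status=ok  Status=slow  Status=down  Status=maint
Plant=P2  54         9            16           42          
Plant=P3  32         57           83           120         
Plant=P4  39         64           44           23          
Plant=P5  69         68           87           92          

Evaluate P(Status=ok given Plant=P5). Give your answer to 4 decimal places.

0.2184

Total with Plant=P5: 69 + 68 + 87 + 92 = 316.
P(Status=ok | Plant=P5) = 69/316 = 0.2184.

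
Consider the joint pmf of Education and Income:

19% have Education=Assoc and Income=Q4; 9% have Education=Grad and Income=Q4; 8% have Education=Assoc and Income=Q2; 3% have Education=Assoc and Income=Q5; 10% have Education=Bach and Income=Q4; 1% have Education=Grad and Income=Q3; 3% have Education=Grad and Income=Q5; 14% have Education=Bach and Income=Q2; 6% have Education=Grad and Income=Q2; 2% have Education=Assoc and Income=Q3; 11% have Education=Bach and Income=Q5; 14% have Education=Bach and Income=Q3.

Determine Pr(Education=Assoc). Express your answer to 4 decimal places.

0.3200

P(Education=Assoc) = 0.08 + 0.02 + 0.19 + 0.03 = 0.32.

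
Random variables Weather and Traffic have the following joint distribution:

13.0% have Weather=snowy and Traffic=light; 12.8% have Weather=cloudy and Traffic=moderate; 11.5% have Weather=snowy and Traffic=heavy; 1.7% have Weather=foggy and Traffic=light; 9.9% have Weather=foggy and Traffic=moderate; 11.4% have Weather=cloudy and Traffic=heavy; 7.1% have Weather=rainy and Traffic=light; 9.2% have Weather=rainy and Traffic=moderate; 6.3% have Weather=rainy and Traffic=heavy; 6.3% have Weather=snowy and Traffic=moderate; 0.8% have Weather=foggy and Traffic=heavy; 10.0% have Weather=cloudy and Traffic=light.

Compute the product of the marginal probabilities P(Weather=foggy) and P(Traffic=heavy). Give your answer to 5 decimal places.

0.03720

P(Weather=foggy) = 0.017 + 0.099 + 0.008 = 0.124.
P(Traffic=heavy) = 0.114 + 0.063 + 0.115 + 0.008 = 0.300.
Product: 0.124 × 0.300 = 0.03720.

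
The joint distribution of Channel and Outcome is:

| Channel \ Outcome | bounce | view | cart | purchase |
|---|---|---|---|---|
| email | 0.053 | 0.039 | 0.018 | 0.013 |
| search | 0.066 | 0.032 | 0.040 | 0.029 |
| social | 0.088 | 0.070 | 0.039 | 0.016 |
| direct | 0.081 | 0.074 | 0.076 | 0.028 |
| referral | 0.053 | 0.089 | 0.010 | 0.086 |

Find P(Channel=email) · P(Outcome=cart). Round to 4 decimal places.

P(Channel=email) = 0.053 + 0.039 + 0.018 + 0.013 = 0.123.
P(Outcome=cart) = 0.018 + 0.040 + 0.039 + 0.076 + 0.010 = 0.183.
Product: 0.123 × 0.183 = 0.0225.

0.0225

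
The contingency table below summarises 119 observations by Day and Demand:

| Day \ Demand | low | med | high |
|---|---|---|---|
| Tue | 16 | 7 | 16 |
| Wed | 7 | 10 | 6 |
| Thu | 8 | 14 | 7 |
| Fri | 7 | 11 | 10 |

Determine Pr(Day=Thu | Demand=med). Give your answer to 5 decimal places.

0.33333

Total with Demand=med: 7 + 10 + 14 + 11 = 42.
P(Day=Thu | Demand=med) = 14/42 = 0.33333.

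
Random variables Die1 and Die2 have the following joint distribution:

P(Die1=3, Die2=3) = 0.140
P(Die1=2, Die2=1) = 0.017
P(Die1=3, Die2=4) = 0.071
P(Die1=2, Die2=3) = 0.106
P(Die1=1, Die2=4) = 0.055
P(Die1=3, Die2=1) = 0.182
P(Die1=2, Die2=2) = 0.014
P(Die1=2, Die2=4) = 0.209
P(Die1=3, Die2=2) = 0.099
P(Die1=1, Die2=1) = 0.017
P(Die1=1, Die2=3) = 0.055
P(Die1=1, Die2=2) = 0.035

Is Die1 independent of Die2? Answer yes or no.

P(Die1=3) = 0.492 and P(Die2=4) = 0.335, so their product is 0.16482, but P(Die1=3, Die2=4) = 0.071. Since these differ, Die1 and Die2 are not independent.

no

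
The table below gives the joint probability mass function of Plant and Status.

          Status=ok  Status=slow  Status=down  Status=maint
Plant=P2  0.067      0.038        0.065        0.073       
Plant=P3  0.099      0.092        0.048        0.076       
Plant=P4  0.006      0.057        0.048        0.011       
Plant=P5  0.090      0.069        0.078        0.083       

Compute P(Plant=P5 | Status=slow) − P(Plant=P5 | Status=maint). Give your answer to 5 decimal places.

P(Status=slow) = 0.038 + 0.092 + 0.057 + 0.069 = 0.256; P(Plant=P5 | Status=slow) = 0.069/0.256 = 0.269531.
P(Status=maint) = 0.073 + 0.076 + 0.011 + 0.083 = 0.243; P(Plant=P5 | Status=maint) = 0.083/0.243 = 0.341564.
Difference = -0.07203.

-0.07203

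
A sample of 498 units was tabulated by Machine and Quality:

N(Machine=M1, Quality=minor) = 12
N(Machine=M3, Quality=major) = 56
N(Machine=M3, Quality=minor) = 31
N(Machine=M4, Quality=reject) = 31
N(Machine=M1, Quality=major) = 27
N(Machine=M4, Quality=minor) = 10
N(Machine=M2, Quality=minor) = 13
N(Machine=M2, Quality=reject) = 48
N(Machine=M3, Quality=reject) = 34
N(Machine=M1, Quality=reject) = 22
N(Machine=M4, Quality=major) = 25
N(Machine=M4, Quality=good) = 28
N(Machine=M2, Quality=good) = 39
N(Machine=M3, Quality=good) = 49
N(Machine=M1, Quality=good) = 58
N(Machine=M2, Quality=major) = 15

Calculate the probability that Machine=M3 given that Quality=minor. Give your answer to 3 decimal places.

0.470

Total with Quality=minor: 12 + 13 + 31 + 10 = 66.
P(Machine=M3 | Quality=minor) = 31/66 = 0.470.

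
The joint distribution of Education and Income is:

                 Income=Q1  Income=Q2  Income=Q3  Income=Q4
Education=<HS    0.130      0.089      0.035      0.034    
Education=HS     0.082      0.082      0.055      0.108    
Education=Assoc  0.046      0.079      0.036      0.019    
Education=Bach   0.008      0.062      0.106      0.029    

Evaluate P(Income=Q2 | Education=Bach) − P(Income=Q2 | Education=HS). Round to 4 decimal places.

P(Education=Bach) = 0.008 + 0.062 + 0.106 + 0.029 = 0.205; P(Income=Q2 | Education=Bach) = 0.062/0.205 = 0.30244.
P(Education=HS) = 0.082 + 0.082 + 0.055 + 0.108 = 0.327; P(Income=Q2 | Education=HS) = 0.082/0.327 = 0.25076.
Difference = 0.0517.

0.0517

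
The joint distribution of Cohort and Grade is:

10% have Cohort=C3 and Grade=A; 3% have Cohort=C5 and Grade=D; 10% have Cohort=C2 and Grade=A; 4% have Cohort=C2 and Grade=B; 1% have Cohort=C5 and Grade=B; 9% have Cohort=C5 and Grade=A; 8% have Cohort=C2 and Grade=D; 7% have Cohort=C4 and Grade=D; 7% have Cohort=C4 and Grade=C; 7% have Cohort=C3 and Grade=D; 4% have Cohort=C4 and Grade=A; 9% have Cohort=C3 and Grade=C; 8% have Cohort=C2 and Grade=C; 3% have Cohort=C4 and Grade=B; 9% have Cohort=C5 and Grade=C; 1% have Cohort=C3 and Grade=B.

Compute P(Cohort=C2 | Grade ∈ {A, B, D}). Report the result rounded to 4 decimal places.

P(Grade=A) = 0.10 + 0.10 + 0.04 + 0.09 = 0.33.
P(Grade=B) = 0.04 + 0.01 + 0.03 + 0.01 = 0.09.
P(Grade=D) = 0.08 + 0.07 + 0.07 + 0.03 = 0.25.
P(Grade ∈ {A, B, D}) = 0.33 + 0.09 + 0.25 = 0.67; P(Cohort=C2, Grade ∈ {A, B, D}) = 0.10 + 0.04 + 0.08 = 0.22.
P(Cohort=C2 | Grade ∈ {A, B, D}) = 0.22/0.67 = 0.3284.

0.3284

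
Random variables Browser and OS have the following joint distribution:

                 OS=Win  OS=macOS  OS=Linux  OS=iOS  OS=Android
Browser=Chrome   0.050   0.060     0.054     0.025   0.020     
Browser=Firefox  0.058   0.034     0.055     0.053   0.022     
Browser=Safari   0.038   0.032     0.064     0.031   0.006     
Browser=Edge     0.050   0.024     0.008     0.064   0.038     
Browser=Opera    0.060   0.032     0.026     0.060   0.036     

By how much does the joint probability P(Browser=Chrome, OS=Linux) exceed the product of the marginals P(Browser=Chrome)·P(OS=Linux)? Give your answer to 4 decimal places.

0.0107

P(Browser=Chrome) = 0.050 + 0.060 + 0.054 + 0.025 + 0.020 = 0.209.
P(OS=Linux) = 0.054 + 0.055 + 0.064 + 0.008 + 0.026 = 0.207.
P(Browser=Chrome, OS=Linux) − P(Browser=Chrome)P(OS=Linux) = 0.054 − 0.209×0.207 = 0.0107.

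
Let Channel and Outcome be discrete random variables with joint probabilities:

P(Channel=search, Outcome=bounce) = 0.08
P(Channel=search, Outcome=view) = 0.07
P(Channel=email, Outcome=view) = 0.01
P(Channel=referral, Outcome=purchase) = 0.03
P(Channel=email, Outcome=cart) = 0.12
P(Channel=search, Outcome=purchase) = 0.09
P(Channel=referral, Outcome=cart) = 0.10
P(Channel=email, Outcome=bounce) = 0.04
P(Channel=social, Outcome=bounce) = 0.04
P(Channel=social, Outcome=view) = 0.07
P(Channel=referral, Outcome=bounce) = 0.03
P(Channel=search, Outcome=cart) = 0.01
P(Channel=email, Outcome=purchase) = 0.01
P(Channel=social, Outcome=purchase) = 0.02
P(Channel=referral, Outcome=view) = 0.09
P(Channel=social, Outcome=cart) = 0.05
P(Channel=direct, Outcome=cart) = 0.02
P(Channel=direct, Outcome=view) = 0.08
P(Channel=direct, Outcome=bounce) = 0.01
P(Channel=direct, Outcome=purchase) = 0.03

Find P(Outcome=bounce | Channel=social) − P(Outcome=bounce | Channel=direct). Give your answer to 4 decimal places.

0.1508

P(Channel=social) = 0.04 + 0.07 + 0.05 + 0.02 = 0.18; P(Outcome=bounce | Channel=social) = 0.04/0.18 = 0.22222.
P(Channel=direct) = 0.01 + 0.08 + 0.02 + 0.03 = 0.14; P(Outcome=bounce | Channel=direct) = 0.01/0.14 = 0.07143.
Difference = 0.1508.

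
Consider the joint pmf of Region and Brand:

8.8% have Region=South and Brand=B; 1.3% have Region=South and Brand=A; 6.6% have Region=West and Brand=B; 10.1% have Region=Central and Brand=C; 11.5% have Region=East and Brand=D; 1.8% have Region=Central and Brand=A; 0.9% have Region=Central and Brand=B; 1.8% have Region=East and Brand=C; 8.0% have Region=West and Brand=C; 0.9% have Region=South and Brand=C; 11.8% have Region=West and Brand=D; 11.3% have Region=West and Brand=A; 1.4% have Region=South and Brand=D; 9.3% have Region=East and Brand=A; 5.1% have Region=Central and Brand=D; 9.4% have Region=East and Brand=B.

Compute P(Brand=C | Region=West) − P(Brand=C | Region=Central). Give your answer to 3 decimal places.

P(Region=West) = 0.113 + 0.066 + 0.080 + 0.118 = 0.377; P(Brand=C | Region=West) = 0.080/0.377 = 0.2122.
P(Region=Central) = 0.018 + 0.009 + 0.101 + 0.051 = 0.179; P(Brand=C | Region=Central) = 0.101/0.179 = 0.5642.
Difference = -0.352.

-0.352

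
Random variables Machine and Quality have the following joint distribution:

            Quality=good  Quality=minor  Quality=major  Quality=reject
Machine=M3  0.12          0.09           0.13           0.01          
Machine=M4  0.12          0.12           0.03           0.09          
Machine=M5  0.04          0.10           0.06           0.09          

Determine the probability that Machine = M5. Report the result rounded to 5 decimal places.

0.29000

P(Machine=M5) = 0.04 + 0.10 + 0.06 + 0.09 = 0.29.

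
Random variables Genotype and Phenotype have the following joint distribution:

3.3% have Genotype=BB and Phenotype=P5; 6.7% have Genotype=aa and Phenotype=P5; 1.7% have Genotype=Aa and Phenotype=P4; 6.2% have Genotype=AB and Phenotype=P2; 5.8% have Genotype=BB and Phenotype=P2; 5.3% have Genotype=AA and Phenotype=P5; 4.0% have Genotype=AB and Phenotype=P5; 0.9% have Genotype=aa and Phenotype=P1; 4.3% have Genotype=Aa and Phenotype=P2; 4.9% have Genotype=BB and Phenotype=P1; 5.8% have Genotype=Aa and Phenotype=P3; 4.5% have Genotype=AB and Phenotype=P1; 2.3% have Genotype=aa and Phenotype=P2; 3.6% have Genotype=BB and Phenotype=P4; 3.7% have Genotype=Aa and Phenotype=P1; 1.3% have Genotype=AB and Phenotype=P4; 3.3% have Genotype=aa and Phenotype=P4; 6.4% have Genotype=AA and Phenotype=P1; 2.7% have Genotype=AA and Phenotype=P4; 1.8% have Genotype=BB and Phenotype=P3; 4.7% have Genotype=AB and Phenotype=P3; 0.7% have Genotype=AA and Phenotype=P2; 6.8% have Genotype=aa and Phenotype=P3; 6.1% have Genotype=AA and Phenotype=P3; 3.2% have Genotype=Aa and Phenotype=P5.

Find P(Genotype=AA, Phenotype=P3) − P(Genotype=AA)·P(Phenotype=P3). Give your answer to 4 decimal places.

0.0076

P(Genotype=AA) = 0.064 + 0.007 + 0.061 + 0.027 + 0.053 = 0.212.
P(Phenotype=P3) = 0.061 + 0.058 + 0.068 + 0.047 + 0.018 = 0.252.
P(Genotype=AA, Phenotype=P3) − P(Genotype=AA)P(Phenotype=P3) = 0.061 − 0.212×0.252 = 0.0076.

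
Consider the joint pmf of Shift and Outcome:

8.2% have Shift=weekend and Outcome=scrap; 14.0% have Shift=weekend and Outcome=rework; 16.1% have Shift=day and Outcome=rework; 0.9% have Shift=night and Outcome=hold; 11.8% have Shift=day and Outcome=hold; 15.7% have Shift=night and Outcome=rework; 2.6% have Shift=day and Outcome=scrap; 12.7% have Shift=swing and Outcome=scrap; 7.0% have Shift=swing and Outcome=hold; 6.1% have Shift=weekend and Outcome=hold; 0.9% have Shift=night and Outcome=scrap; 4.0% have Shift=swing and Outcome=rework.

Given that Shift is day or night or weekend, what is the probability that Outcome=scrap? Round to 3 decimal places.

0.153

P(Shift=day) = 0.161 + 0.026 + 0.118 = 0.305.
P(Shift=night) = 0.157 + 0.009 + 0.009 = 0.175.
P(Shift=weekend) = 0.140 + 0.082 + 0.061 = 0.283.
P(Shift ∈ {day, night, weekend}) = 0.305 + 0.175 + 0.283 = 0.763; P(Outcome=scrap, Shift ∈ {day, night, weekend}) = 0.026 + 0.009 + 0.082 = 0.117.
P(Outcome=scrap | Shift ∈ {day, night, weekend}) = 0.117/0.763 = 0.153.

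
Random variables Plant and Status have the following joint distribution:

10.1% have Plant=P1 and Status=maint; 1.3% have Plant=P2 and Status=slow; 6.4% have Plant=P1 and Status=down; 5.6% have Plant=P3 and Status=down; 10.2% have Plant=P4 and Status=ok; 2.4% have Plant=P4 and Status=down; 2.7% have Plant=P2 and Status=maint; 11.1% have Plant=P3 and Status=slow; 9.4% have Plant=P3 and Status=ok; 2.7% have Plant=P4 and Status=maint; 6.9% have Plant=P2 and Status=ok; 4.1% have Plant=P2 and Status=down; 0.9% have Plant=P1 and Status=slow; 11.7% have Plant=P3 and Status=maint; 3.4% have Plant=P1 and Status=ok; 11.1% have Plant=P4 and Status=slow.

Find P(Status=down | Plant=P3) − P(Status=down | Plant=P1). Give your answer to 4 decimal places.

-0.1595

P(Plant=P3) = 0.094 + 0.111 + 0.056 + 0.117 = 0.378; P(Status=down | Plant=P3) = 0.056/0.378 = 0.14815.
P(Plant=P1) = 0.034 + 0.009 + 0.064 + 0.101 = 0.208; P(Status=down | Plant=P1) = 0.064/0.208 = 0.30769.
Difference = -0.1595.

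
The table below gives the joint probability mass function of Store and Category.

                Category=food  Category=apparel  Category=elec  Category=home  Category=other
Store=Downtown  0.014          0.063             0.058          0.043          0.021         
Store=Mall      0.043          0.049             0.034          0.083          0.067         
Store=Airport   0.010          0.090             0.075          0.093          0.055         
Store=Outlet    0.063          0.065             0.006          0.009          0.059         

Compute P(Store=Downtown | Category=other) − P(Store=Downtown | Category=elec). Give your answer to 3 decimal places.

-0.231

P(Category=other) = 0.021 + 0.067 + 0.055 + 0.059 = 0.202; P(Store=Downtown | Category=other) = 0.021/0.202 = 0.1040.
P(Category=elec) = 0.058 + 0.034 + 0.075 + 0.006 = 0.173; P(Store=Downtown | Category=elec) = 0.058/0.173 = 0.3353.
Difference = -0.231.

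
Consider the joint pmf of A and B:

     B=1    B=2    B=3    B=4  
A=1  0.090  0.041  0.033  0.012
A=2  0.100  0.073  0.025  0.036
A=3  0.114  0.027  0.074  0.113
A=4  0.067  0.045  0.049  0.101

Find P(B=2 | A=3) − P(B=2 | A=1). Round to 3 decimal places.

-0.151

P(A=3) = 0.114 + 0.027 + 0.074 + 0.113 = 0.328; P(B=2 | A=3) = 0.027/0.328 = 0.0823.
P(A=1) = 0.090 + 0.041 + 0.033 + 0.012 = 0.176; P(B=2 | A=1) = 0.041/0.176 = 0.2330.
Difference = -0.151.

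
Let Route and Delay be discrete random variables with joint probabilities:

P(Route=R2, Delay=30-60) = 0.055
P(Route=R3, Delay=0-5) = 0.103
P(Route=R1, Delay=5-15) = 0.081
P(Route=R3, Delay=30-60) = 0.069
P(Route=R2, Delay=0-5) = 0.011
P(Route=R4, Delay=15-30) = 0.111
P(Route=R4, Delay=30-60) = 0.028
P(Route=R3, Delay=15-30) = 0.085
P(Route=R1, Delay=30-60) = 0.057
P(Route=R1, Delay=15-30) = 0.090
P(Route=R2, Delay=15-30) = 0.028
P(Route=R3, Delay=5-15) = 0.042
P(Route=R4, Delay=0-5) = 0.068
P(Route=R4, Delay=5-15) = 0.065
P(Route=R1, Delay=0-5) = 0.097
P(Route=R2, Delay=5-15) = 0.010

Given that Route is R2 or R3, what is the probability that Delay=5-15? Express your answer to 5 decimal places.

0.12903

P(Route=R2) = 0.011 + 0.010 + 0.028 + 0.055 = 0.104.
P(Route=R3) = 0.103 + 0.042 + 0.085 + 0.069 = 0.299.
P(Route ∈ {R2, R3}) = 0.104 + 0.299 = 0.403; P(Delay=5-15, Route ∈ {R2, R3}) = 0.010 + 0.042 = 0.052.
P(Delay=5-15 | Route ∈ {R2, R3}) = 0.052/0.403 = 0.12903.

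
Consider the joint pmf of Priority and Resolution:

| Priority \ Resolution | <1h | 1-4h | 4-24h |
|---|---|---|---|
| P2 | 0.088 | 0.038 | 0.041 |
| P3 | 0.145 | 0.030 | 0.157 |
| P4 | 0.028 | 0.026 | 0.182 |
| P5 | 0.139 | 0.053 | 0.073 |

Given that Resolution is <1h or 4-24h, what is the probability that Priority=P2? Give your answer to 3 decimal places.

0.151

P(Resolution=<1h) = 0.088 + 0.145 + 0.028 + 0.139 = 0.400.
P(Resolution=4-24h) = 0.041 + 0.157 + 0.182 + 0.073 = 0.453.
P(Resolution ∈ {<1h, 4-24h}) = 0.400 + 0.453 = 0.853; P(Priority=P2, Resolution ∈ {<1h, 4-24h}) = 0.088 + 0.041 = 0.129.
P(Priority=P2 | Resolution ∈ {<1h, 4-24h}) = 0.129/0.853 = 0.151.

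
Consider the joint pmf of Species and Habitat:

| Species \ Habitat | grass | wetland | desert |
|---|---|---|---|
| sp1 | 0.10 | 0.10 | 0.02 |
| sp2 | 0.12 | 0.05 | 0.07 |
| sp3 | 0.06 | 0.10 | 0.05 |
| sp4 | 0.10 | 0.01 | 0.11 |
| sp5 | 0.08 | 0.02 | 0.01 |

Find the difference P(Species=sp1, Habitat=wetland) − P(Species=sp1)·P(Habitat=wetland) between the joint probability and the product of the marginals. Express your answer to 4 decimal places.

P(Species=sp1) = 0.10 + 0.10 + 0.02 = 0.22.
P(Habitat=wetland) = 0.10 + 0.05 + 0.10 + 0.01 + 0.02 = 0.28.
P(Species=sp1, Habitat=wetland) − P(Species=sp1)P(Habitat=wetland) = 0.10 − 0.22×0.28 = 0.0384.

0.0384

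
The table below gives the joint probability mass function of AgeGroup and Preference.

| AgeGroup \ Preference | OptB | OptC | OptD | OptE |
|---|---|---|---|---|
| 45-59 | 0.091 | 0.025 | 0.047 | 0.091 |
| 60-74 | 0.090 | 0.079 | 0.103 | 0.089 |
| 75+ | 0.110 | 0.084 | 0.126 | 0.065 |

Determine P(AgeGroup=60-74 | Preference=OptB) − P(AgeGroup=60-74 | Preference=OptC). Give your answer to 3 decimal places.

P(Preference=OptB) = 0.091 + 0.090 + 0.110 = 0.291; P(AgeGroup=60-74 | Preference=OptB) = 0.090/0.291 = 0.3093.
P(Preference=OptC) = 0.025 + 0.079 + 0.084 = 0.188; P(AgeGroup=60-74 | Preference=OptC) = 0.079/0.188 = 0.4202.
Difference = -0.111.

-0.111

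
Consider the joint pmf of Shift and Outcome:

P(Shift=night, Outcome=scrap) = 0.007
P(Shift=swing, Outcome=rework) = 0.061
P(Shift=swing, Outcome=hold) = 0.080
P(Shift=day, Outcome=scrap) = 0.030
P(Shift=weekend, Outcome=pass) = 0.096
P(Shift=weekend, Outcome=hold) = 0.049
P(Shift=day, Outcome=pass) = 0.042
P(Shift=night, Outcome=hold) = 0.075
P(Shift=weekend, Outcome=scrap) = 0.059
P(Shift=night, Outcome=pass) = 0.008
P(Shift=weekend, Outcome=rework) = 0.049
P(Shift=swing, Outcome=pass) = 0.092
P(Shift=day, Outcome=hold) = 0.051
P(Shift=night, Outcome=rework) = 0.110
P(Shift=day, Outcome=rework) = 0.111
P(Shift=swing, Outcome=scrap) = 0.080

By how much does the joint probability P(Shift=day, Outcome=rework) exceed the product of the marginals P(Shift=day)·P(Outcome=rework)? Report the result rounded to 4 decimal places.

P(Shift=day) = 0.042 + 0.111 + 0.030 + 0.051 = 0.234.
P(Outcome=rework) = 0.111 + 0.061 + 0.110 + 0.049 = 0.331.
P(Shift=day, Outcome=rework) − P(Shift=day)P(Outcome=rework) = 0.111 − 0.234×0.331 = 0.0335.

0.0335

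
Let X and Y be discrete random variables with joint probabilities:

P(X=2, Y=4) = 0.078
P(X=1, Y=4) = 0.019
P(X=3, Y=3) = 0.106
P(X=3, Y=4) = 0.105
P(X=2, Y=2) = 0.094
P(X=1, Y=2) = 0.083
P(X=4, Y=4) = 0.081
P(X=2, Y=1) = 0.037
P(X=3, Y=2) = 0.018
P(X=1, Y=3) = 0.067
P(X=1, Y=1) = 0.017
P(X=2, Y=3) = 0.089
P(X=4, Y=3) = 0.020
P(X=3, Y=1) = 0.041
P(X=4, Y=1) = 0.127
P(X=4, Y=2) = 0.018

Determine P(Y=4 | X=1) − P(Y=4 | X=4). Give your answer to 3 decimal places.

-0.227

P(X=1) = 0.017 + 0.083 + 0.067 + 0.019 = 0.186; P(Y=4 | X=1) = 0.019/0.186 = 0.1022.
P(X=4) = 0.127 + 0.018 + 0.020 + 0.081 = 0.246; P(Y=4 | X=4) = 0.081/0.246 = 0.3293.
Difference = -0.227.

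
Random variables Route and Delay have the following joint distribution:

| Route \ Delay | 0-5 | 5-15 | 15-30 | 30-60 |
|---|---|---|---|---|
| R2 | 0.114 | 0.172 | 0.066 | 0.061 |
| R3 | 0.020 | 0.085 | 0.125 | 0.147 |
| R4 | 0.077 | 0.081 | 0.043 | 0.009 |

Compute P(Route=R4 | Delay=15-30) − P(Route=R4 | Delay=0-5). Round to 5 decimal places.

P(Delay=15-30) = 0.066 + 0.125 + 0.043 = 0.234; P(Route=R4 | Delay=15-30) = 0.043/0.234 = 0.183761.
P(Delay=0-5) = 0.114 + 0.020 + 0.077 = 0.211; P(Route=R4 | Delay=0-5) = 0.077/0.211 = 0.364929.
Difference = -0.18117.

-0.18117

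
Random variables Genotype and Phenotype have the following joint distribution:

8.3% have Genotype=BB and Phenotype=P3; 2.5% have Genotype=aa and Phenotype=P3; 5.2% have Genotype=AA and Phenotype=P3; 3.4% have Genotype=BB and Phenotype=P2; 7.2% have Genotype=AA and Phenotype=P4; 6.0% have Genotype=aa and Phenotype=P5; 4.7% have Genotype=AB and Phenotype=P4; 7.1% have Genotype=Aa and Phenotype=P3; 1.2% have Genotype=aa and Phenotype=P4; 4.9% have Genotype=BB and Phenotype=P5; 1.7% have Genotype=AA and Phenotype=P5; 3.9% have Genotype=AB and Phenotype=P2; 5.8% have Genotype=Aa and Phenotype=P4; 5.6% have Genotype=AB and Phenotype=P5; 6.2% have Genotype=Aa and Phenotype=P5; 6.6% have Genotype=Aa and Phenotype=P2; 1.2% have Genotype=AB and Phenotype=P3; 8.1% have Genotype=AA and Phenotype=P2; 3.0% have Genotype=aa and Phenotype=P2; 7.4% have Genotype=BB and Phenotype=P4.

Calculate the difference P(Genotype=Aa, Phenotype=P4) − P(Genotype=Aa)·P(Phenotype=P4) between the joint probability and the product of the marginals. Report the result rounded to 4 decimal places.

P(Genotype=Aa) = 0.066 + 0.071 + 0.058 + 0.062 = 0.257.
P(Phenotype=P4) = 0.072 + 0.058 + 0.012 + 0.047 + 0.074 = 0.263.
P(Genotype=Aa, Phenotype=P4) − P(Genotype=Aa)P(Phenotype=P4) = 0.058 − 0.257×0.263 = -0.0096.

-0.0096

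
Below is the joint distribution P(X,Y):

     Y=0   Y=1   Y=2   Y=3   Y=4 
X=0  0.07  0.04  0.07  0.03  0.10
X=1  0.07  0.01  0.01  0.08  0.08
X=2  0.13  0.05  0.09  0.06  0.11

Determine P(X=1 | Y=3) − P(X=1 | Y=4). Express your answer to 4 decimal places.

P(Y=3) = 0.03 + 0.08 + 0.06 = 0.17; P(X=1 | Y=3) = 0.08/0.17 = 0.47059.
P(Y=4) = 0.10 + 0.08 + 0.11 = 0.29; P(X=1 | Y=4) = 0.08/0.29 = 0.27586.
Difference = 0.1947.

0.1947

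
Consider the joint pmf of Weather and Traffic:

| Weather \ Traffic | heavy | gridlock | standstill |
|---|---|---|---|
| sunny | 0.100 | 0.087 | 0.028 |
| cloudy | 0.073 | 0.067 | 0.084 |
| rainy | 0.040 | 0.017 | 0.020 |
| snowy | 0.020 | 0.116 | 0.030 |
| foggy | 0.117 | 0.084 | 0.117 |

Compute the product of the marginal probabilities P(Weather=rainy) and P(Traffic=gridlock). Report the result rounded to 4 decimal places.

0.0286

P(Weather=rainy) = 0.040 + 0.017 + 0.020 = 0.077.
P(Traffic=gridlock) = 0.087 + 0.067 + 0.017 + 0.116 + 0.084 = 0.371.
Product: 0.077 × 0.371 = 0.0286.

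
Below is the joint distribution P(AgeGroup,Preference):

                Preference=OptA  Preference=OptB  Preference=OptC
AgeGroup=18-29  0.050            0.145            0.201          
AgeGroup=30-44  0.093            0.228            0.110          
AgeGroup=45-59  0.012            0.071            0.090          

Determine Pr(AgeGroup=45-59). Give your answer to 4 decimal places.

0.1730

P(AgeGroup=45-59) = 0.012 + 0.071 + 0.090 = 0.173.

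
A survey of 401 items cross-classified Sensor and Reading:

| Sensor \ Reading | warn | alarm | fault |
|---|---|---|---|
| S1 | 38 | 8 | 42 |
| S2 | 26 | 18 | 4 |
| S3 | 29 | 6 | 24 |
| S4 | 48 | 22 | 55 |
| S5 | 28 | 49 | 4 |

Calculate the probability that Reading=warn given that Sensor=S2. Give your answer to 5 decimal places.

Total with Sensor=S2: 26 + 18 + 4 = 48.
P(Reading=warn | Sensor=S2) = 26/48 = 0.54167.

0.54167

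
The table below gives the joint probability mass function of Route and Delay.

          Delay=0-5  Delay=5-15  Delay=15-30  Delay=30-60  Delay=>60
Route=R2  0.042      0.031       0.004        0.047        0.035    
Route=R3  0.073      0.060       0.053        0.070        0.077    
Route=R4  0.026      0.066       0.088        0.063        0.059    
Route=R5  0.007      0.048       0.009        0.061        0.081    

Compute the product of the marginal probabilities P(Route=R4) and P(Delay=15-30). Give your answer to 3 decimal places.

P(Route=R4) = 0.026 + 0.066 + 0.088 + 0.063 + 0.059 = 0.302.
P(Delay=15-30) = 0.004 + 0.053 + 0.088 + 0.009 = 0.154.
Product: 0.302 × 0.154 = 0.047.

0.047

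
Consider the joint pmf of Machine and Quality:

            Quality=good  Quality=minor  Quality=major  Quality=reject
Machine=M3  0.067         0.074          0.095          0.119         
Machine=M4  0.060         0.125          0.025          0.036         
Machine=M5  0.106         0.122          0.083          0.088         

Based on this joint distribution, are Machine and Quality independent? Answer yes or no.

P(Machine=M4) = 0.246 and P(Quality=minor) = 0.321, so their product is 0.07897, but P(Machine=M4, Quality=minor) = 0.125. Since these differ, Machine and Quality are not independent.

no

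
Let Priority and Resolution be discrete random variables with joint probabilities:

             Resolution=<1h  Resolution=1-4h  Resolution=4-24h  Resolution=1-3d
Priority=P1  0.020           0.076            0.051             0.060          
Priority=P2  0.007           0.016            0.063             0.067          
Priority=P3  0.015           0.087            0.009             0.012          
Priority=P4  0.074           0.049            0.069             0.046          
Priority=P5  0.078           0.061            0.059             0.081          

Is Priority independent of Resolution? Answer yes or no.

P(Priority=P3) = 0.123 and P(Resolution=1-4h) = 0.289, so their product is 0.03555, but P(Priority=P3, Resolution=1-4h) = 0.087. Since these differ, Priority and Resolution are not independent.

no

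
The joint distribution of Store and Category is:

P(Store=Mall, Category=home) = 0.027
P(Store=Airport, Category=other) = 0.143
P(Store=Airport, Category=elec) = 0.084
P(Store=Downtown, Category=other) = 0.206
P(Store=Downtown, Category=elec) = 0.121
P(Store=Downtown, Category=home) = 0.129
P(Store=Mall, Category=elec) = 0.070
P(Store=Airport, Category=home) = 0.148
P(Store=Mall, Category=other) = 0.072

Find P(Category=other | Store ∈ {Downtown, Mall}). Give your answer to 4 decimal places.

0.4448

P(Store=Downtown) = 0.121 + 0.129 + 0.206 = 0.456.
P(Store=Mall) = 0.070 + 0.027 + 0.072 = 0.169.
P(Store ∈ {Downtown, Mall}) = 0.456 + 0.169 = 0.625; P(Category=other, Store ∈ {Downtown, Mall}) = 0.206 + 0.072 = 0.278.
P(Category=other | Store ∈ {Downtown, Mall}) = 0.278/0.625 = 0.4448.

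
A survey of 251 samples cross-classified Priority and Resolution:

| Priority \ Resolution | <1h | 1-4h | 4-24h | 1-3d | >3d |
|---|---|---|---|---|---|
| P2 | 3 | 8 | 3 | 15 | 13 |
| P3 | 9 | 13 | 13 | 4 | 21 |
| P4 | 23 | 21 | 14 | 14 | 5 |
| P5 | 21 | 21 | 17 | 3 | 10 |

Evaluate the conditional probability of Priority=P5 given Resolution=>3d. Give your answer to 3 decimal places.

0.204

Total with Resolution=>3d: 13 + 21 + 5 + 10 = 49.
P(Priority=P5 | Resolution=>3d) = 10/49 = 0.204.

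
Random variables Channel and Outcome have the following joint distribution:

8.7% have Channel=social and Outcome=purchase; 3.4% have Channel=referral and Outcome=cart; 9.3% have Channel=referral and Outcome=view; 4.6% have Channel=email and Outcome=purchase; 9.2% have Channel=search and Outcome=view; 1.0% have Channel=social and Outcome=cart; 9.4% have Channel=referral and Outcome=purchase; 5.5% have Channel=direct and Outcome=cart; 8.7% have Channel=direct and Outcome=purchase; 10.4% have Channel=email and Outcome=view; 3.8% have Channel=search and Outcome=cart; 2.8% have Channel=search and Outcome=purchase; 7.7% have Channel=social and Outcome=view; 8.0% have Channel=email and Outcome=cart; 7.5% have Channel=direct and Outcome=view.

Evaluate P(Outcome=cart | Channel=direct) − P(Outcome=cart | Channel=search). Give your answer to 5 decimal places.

0.01295

P(Channel=direct) = 0.075 + 0.055 + 0.087 = 0.217; P(Outcome=cart | Channel=direct) = 0.055/0.217 = 0.253456.
P(Channel=search) = 0.092 + 0.038 + 0.028 = 0.158; P(Outcome=cart | Channel=search) = 0.038/0.158 = 0.240506.
Difference = 0.01295.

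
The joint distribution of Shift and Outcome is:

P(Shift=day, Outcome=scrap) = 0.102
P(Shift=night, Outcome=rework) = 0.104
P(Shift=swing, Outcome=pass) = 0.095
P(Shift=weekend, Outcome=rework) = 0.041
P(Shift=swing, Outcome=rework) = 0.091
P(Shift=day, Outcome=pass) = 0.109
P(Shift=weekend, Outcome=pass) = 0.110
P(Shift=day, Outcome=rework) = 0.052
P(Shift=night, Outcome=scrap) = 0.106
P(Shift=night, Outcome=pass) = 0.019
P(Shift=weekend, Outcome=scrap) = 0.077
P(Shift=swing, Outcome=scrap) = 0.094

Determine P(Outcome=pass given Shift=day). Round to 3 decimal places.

0.414

P(Shift=day) = 0.109 + 0.052 + 0.102 = 0.263.
P(Outcome=pass | Shift=day) = 0.109/0.263 = 0.414.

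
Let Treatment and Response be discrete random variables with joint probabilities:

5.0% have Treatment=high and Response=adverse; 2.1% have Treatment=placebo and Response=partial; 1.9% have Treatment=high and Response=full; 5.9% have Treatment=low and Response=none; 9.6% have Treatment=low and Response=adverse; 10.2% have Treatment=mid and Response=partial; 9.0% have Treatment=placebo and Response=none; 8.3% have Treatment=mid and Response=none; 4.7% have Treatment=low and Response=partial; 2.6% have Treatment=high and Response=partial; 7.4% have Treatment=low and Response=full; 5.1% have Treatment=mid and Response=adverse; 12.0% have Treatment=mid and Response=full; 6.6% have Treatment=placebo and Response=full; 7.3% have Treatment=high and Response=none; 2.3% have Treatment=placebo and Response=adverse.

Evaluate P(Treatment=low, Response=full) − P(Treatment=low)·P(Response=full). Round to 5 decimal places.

P(Treatment=low) = 0.059 + 0.047 + 0.074 + 0.096 = 0.276.
P(Response=full) = 0.066 + 0.074 + 0.120 + 0.019 = 0.279.
P(Treatment=low, Response=full) − P(Treatment=low)P(Response=full) = 0.074 − 0.276×0.279 = -0.00300.

-0.00300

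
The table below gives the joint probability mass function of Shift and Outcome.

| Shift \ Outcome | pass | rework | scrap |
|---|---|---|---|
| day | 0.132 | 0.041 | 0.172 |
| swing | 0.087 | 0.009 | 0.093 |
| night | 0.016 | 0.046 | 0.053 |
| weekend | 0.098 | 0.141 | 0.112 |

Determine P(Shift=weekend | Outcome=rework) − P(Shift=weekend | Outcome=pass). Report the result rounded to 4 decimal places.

P(Outcome=rework) = 0.041 + 0.009 + 0.046 + 0.141 = 0.237; P(Shift=weekend | Outcome=rework) = 0.141/0.237 = 0.59494.
P(Outcome=pass) = 0.132 + 0.087 + 0.016 + 0.098 = 0.333; P(Shift=weekend | Outcome=pass) = 0.098/0.333 = 0.29429.
Difference = 0.3006.

0.3006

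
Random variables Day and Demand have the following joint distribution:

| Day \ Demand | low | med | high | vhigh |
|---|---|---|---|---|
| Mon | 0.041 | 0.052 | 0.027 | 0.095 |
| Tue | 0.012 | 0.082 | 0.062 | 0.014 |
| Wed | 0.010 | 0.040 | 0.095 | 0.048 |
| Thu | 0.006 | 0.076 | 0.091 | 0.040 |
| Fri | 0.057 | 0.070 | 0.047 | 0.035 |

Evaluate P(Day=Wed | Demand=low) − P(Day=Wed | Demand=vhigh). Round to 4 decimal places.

-0.1275

P(Demand=low) = 0.041 + 0.012 + 0.010 + 0.006 + 0.057 = 0.126; P(Day=Wed | Demand=low) = 0.010/0.126 = 0.07937.
P(Demand=vhigh) = 0.095 + 0.014 + 0.048 + 0.040 + 0.035 = 0.232; P(Day=Wed | Demand=vhigh) = 0.048/0.232 = 0.20690.
Difference = -0.1275.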